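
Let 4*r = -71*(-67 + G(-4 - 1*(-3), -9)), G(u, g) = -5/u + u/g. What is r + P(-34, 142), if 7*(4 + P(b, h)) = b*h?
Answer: 102013/252 ≈ 404.81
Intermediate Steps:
P(b, h) = -4 + b*h/7 (P(b, h) = -4 + (b*h)/7 = -4 + b*h/7)
r = 39547/36 (r = (-71*(-67 + (-5/(-4 - 1*(-3)) + (-4 - 1*(-3))/(-9))))/4 = (-71*(-67 + (-5/(-4 + 3) + (-4 + 3)*(-⅑))))/4 = (-71*(-67 + (-5/(-1) - 1*(-⅑))))/4 = (-71*(-67 + (-5*(-1) + ⅑)))/4 = (-71*(-67 + (5 + ⅑)))/4 = (-71*(-67 + 46/9))/4 = (-71*(-557/9))/4 = (¼)*(39547/9) = 39547/36 ≈ 1098.5)
r + P(-34, 142) = 39547/36 + (-4 + (⅐)*(-34)*142) = 39547/36 + (-4 - 4828/7) = 39547/36 - 4856/7 = 102013/252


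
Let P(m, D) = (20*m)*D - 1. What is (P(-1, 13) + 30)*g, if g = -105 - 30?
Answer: 31185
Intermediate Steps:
P(m, D) = -1 + 20*D*m (P(m, D) = 20*D*m - 1 = -1 + 20*D*m)
g = -135
(P(-1, 13) + 30)*g = ((-1 + 20*13*(-1)) + 30)*(-135) = ((-1 - 260) + 30)*(-135) = (-261 + 30)*(-135) = -231*(-135) = 31185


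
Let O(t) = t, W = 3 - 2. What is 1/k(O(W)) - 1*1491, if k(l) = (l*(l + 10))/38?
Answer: -16363/11 ≈ -1487.5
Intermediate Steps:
W = 1
k(l) = l*(10 + l)/38 (k(l) = (l*(10 + l))*(1/38) = l*(10 + l)/38)
1/k(O(W)) - 1*1491 = 1/((1/38)*1*(10 + 1)) - 1*1491 = 1/((1/38)*1*11) - 1491 = 1/(11/38) - 1491 = 38/11 - 1491 = -16363/11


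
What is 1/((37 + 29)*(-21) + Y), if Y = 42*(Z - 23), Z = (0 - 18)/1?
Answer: -1/3108 ≈ -0.00032175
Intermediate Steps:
Z = -18 (Z = -18*1 = -18)
Y = -1722 (Y = 42*(-18 - 23) = 42*(-41) = -1722)
1/((37 + 29)*(-21) + Y) = 1/((37 + 29)*(-21) - 1722) = 1/(66*(-21) - 1722) = 1/(-1386 - 1722) = 1/(-3108) = -1/3108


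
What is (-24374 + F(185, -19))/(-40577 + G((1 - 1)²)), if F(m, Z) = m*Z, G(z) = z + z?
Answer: 27889/40577 ≈ 0.68731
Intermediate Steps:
G(z) = 2*z
F(m, Z) = Z*m
(-24374 + F(185, -19))/(-40577 + G((1 - 1)²)) = (-24374 - 19*185)/(-40577 + 2*(1 - 1)²) = (-24374 - 3515)/(-40577 + 2*0²) = -27889/(-40577 + 2*0) = -27889/(-40577 + 0) = -27889/(-40577) = -27889*(-1/40577) = 27889/40577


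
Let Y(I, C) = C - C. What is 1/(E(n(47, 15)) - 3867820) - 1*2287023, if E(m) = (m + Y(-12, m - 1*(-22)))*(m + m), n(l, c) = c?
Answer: -8844764139511/3867370 ≈ -2.2870e+6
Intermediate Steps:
Y(I, C) = 0
E(m) = 2*m² (E(m) = (m + 0)*(m + m) = m*(2*m) = 2*m²)
1/(E(n(47, 15)) - 3867820) - 1*2287023 = 1/(2*15² - 3867820) - 1*2287023 = 1/(2*225 - 3867820) - 2287023 = 1/(450 - 3867820) - 2287023 = 1/(-3867370) - 2287023 = -1/3867370 - 2287023 = -8844764139511/3867370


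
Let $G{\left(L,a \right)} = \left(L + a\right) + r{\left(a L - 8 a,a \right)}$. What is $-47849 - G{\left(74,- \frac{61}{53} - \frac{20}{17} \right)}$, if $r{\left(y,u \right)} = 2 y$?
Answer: $- \frac{42899722}{901} \approx -47613.0$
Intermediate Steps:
$G{\left(L,a \right)} = L - 15 a + 2 L a$ ($G{\left(L,a \right)} = \left(L + a\right) + 2 \left(a L - 8 a\right) = \left(L + a\right) + 2 \left(L a - 8 a\right) = \left(L + a\right) + 2 \left(- 8 a + L a\right) = \left(L + a\right) + \left(- 16 a + 2 L a\right) = L - 15 a + 2 L a$)
$-47849 - G{\left(74,- \frac{61}{53} - \frac{20}{17} \right)} = -47849 - \left(74 - \left(\frac{20}{17} + \frac{61}{53}\right) + 2 \left(- \frac{61}{53} - \frac{20}{17}\right) \left(-8 + 74\right)\right) = -47849 - \left(74 - \frac{2097}{901} + 2 \left(\left(-61\right) \frac{1}{53} - \frac{20}{17}\right) 66\right) = -47849 - \left(74 - \frac{2097}{901} + 2 \left(- \frac{61}{53} - \frac{20}{17}\right) 66\right) = -47849 - \left(74 - \frac{2097}{901} + 2 \left(- \frac{2097}{901}\right) 66\right) = -47849 - \left(74 - \frac{2097}{901} - \frac{276804}{901}\right) = -47849 - - \frac{212227}{901} = -47849 + \frac{212227}{901} = - \frac{42899722}{901}$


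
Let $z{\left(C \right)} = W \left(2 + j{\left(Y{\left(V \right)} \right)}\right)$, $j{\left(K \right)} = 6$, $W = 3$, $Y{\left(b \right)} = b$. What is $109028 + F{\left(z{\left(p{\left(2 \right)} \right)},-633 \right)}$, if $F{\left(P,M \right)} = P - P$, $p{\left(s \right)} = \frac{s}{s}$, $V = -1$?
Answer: $109028$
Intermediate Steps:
$p{\left(s \right)} = 1$
$z{\left(C \right)} = 24$ ($z{\left(C \right)} = 3 \left(2 + 6\right) = 3 \cdot 8 = 24$)
$F{\left(P,M \right)} = 0$
$109028 + F{\left(z{\left(p{\left(2 \right)} \right)},-633 \right)} = 109028 + 0 = 109028$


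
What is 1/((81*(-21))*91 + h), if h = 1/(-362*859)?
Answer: -310958/48133499779 ≈ -6.4603e-6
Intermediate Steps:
h = -1/310958 (h = 1/(-310958) = -1/310958 ≈ -3.2159e-6)
1/((81*(-21))*91 + h) = 1/((81*(-21))*91 - 1/310958) = 1/(-1701*91 - 1/310958) = 1/(-154791 - 1/310958) = 1/(-48133499779/310958) = -310958/48133499779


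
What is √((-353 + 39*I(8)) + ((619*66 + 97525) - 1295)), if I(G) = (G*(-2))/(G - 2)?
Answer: √136627 ≈ 369.63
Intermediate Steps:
I(G) = -2*G/(-2 + G) (I(G) = (-2*G)/(-2 + G) = -2*G/(-2 + G))
√((-353 + 39*I(8)) + ((619*66 + 97525) - 1295)) = √((-353 + 39*(-2*8/(-2 + 8))) + ((619*66 + 97525) - 1295)) = √((-353 + 39*(-2*8/6)) + ((40854 + 97525) - 1295)) = √((-353 + 39*(-2*8*⅙)) + (138379 - 1295)) = √((-353 + 39*(-8/3)) + 137084) = √((-353 - 104) + 137084) = √(-457 + 137084) = √136627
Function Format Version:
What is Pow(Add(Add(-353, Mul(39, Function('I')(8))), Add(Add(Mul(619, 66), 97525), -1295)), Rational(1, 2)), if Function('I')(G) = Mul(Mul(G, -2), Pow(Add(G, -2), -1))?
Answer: Pow(136627, Rational(1, 2)) ≈ 369.63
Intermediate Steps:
Function('I')(G) = Mul(-2, G, Pow(Add(-2, G), -1)) (Function('I')(G) = Mul(Mul(-2, G), Pow(Add(-2, G), -1)) = Mul(-2, G, Pow(Add(-2, G), -1)))
Pow(Add(Add(-353, Mul(39, Function('I')(8))), Add(Add(Mul(619, 66), 97525), -1295)), Rational(1, 2)) = Pow(Add(Add(-353, Mul(39, Mul(-2, 8, Pow(Add(-2, 8), -1)))), Add(Add(Mul(619, 66), 97525), -1295)), Rational(1, 2)) = Pow(Add(Add(-353, Mul(39, Mul(-2, 8, Pow(6, -1)))), Add(Add(40854, 97525), -1295)), Rational(1, 2)) = Pow(Add(Add(-353, Mul(39, Mul(-2, 8, Rational(1, 6)))), Add(138379, -1295)), Rational(1, 2)) = Pow(Add(Add(-353, Mul(39, Rational(-8, 3))), 137084), Rational(1, 2)) = Pow(Add(Add(-353, -104), 137084), Rational(1, 2)) = Pow(Add(-457, 137084), Rational(1, 2)) = Pow(136627, Rational(1, 2))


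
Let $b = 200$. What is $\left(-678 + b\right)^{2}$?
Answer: $228484$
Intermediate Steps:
$\left(-678 + b\right)^{2} = \left(-678 + 200\right)^{2} = \left(-478\right)^{2} = 228484$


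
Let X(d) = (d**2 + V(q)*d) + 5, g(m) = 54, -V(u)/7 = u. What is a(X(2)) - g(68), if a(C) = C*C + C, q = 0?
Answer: 36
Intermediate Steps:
V(u) = -7*u
X(d) = 5 + d**2 (X(d) = (d**2 + (-7*0)*d) + 5 = (d**2 + 0*d) + 5 = (d**2 + 0) + 5 = d**2 + 5 = 5 + d**2)
a(C) = C + C**2 (a(C) = C**2 + C = C + C**2)
a(X(2)) - g(68) = (5 + 2**2)*(1 + (5 + 2**2)) - 1*54 = (5 + 4)*(1 + (5 + 4)) - 54 = 9*(1 + 9) - 54 = 9*10 - 54 = 90 - 54 = 36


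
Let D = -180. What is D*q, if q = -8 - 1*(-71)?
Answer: -11340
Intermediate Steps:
q = 63 (q = -8 + 71 = 63)
D*q = -180*63 = -11340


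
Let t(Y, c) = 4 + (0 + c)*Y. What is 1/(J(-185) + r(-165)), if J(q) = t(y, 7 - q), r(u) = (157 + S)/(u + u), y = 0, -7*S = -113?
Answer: 385/1338 ≈ 0.28774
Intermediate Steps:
S = 113/7 (S = -1/7*(-113) = 113/7 ≈ 16.143)
r(u) = 606/(7*u) (r(u) = (157 + 113/7)/(u + u) = 1212/(7*((2*u))) = 1212*(1/(2*u))/7 = 606/(7*u))
t(Y, c) = 4 + Y*c (t(Y, c) = 4 + c*Y = 4 + Y*c)
J(q) = 4 (J(q) = 4 + 0*(7 - q) = 4 + 0 = 4)
1/(J(-185) + r(-165)) = 1/(4 + (606/7)/(-165)) = 1/(4 + (606/7)*(-1/165)) = 1/(4 - 202/385) = 1/(1338/385) = 385/1338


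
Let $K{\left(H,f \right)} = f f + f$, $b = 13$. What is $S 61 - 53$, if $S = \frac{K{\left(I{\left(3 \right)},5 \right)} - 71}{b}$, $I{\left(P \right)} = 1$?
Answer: $- \frac{3190}{13} \approx -245.38$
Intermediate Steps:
$K{\left(H,f \right)} = f + f^{2}$ ($K{\left(H,f \right)} = f^{2} + f = f + f^{2}$)
$S = - \frac{41}{13}$ ($S = \frac{5 \left(1 + 5\right) - 71}{13} = \left(5 \cdot 6 - 71\right) \frac{1}{13} = \left(30 - 71\right) \frac{1}{13} = \left(-41\right) \frac{1}{13} = - \frac{41}{13} \approx -3.1538$)
$S 61 - 53 = \left(- \frac{41}{13}\right) 61 - 53 = - \frac{2501}{13} - 53 = - \frac{3190}{13}$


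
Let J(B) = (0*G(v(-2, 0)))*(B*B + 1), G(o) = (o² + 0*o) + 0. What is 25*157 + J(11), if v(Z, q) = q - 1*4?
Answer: 3925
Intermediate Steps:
v(Z, q) = -4 + q (v(Z, q) = q - 4 = -4 + q)
G(o) = o² (G(o) = (o² + 0) + 0 = o² + 0 = o²)
J(B) = 0 (J(B) = (0*(-4 + 0)²)*(B*B + 1) = (0*(-4)²)*(B² + 1) = (0*16)*(1 + B²) = 0*(1 + B²) = 0)
25*157 + J(11) = 25*157 + 0 = 3925 + 0 = 3925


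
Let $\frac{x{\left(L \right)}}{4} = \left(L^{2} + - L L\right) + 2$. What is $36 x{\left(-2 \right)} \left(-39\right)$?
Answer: $-11232$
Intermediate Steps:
$x{\left(L \right)} = 8$ ($x{\left(L \right)} = 4 \left(\left(L^{2} + - L L\right) + 2\right) = 4 \left(\left(L^{2} - L^{2}\right) + 2\right) = 4 \left(0 + 2\right) = 4 \cdot 2 = 8$)
$36 x{\left(-2 \right)} \left(-39\right) = 36 \cdot 8 \left(-39\right) = 288 \left(-39\right) = -11232$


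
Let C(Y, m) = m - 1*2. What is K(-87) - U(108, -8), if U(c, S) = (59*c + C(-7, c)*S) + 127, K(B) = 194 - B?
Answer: -5370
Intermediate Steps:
C(Y, m) = -2 + m (C(Y, m) = m - 2 = -2 + m)
U(c, S) = 127 + 59*c + S*(-2 + c) (U(c, S) = (59*c + (-2 + c)*S) + 127 = (59*c + S*(-2 + c)) + 127 = 127 + 59*c + S*(-2 + c))
K(-87) - U(108, -8) = (194 - 1*(-87)) - (127 + 59*108 - 8*(-2 + 108)) = (194 + 87) - (127 + 6372 - 8*106) = 281 - (127 + 6372 - 848) = 281 - 1*5651 = 281 - 5651 = -5370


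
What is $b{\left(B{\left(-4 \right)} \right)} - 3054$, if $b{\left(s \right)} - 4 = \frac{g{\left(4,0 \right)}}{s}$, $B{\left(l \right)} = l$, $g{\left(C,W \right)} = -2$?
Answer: $- \frac{6099}{2} \approx -3049.5$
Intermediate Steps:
$b{\left(s \right)} = 4 - \frac{2}{s}$
$b{\left(B{\left(-4 \right)} \right)} - 3054 = \left(4 - \frac{2}{-4}\right) - 3054 = \left(4 - - \frac{1}{2}\right) - 3054 = \left(4 + \frac{1}{2}\right) - 3054 = \frac{9}{2} - 3054 = - \frac{6099}{2}$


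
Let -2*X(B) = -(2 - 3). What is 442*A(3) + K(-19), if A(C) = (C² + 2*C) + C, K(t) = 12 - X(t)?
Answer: 15937/2 ≈ 7968.5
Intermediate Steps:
X(B) = -½ (X(B) = -(-1)*(2 - 3)/2 = -(-1)*(-1)/2 = -½*1 = -½)
K(t) = 25/2 (K(t) = 12 - 1*(-½) = 12 + ½ = 25/2)
A(C) = C² + 3*C
442*A(3) + K(-19) = 442*(3*(3 + 3)) + 25/2 = 442*(3*6) + 25/2 = 442*18 + 25/2 = 7956 + 25/2 = 15937/2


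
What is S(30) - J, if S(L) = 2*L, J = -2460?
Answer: 2520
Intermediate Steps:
S(30) - J = 2*30 - 1*(-2460) = 60 + 2460 = 2520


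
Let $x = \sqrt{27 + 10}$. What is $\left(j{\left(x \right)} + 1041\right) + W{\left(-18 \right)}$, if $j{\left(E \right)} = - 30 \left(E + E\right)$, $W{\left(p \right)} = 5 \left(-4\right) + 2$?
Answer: $1023 - 60 \sqrt{37} \approx 658.03$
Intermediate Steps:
$x = \sqrt{37} \approx 6.0828$
$W{\left(p \right)} = -18$ ($W{\left(p \right)} = -20 + 2 = -18$)
$j{\left(E \right)} = - 60 E$ ($j{\left(E \right)} = - 30 \cdot 2 E = - 60 E$)
$\left(j{\left(x \right)} + 1041\right) + W{\left(-18 \right)} = \left(- 60 \sqrt{37} + 1041\right) - 18 = \left(1041 - 60 \sqrt{37}\right) - 18 = 1023 - 60 \sqrt{37}$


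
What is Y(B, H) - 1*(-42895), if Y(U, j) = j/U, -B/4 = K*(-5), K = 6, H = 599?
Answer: 5147999/120 ≈ 42900.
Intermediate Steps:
B = 120 (B = -24*(-5) = -4*(-30) = 120)
Y(B, H) - 1*(-42895) = 599/120 - 1*(-42895) = 599*(1/120) + 42895 = 599/120 + 42895 = 5147999/120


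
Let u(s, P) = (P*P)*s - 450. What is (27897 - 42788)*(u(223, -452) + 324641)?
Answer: -683258390853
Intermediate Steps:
u(s, P) = -450 + s*P² (u(s, P) = P²*s - 450 = s*P² - 450 = -450 + s*P²)
(27897 - 42788)*(u(223, -452) + 324641) = (27897 - 42788)*((-450 + 223*(-452)²) + 324641) = -14891*((-450 + 223*204304) + 324641) = -14891*((-450 + 45559792) + 324641) = -14891*(45559342 + 324641) = -14891*45883983 = -683258390853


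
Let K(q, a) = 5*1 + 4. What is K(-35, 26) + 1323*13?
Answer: 17208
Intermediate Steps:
K(q, a) = 9 (K(q, a) = 5 + 4 = 9)
K(-35, 26) + 1323*13 = 9 + 1323*13 = 9 + 17199 = 17208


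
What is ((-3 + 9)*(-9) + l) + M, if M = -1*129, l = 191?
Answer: 8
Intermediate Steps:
M = -129
((-3 + 9)*(-9) + l) + M = ((-3 + 9)*(-9) + 191) - 129 = (6*(-9) + 191) - 129 = (-54 + 191) - 129 = 137 - 129 = 8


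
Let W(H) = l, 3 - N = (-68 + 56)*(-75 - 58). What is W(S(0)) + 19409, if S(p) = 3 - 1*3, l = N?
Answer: 17816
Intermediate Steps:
N = -1593 (N = 3 - (-68 + 56)*(-75 - 58) = 3 - (-12)*(-133) = 3 - 1*1596 = 3 - 1596 = -1593)
l = -1593
S(p) = 0 (S(p) = 3 - 3 = 0)
W(H) = -1593
W(S(0)) + 19409 = -1593 + 19409 = 17816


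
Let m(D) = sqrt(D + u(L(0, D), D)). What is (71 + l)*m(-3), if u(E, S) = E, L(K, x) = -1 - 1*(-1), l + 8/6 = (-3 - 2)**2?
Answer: 284*I*sqrt(3)/3 ≈ 163.97*I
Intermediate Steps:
l = 71/3 (l = -4/3 + (-3 - 2)**2 = -4/3 + (-5)**2 = -4/3 + 25 = 71/3 ≈ 23.667)
L(K, x) = 0 (L(K, x) = -1 + 1 = 0)
m(D) = sqrt(D) (m(D) = sqrt(D + 0) = sqrt(D))
(71 + l)*m(-3) = (71 + 71/3)*sqrt(-3) = 284*(I*sqrt(3))/3 = 284*I*sqrt(3)/3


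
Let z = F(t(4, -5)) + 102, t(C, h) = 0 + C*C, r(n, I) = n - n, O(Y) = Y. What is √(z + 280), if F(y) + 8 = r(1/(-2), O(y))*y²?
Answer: √374 ≈ 19.339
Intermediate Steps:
r(n, I) = 0
t(C, h) = C² (t(C, h) = 0 + C² = C²)
F(y) = -8 (F(y) = -8 + 0*y² = -8 + 0 = -8)
z = 94 (z = -8 + 102 = 94)
√(z + 280) = √(94 + 280) = √374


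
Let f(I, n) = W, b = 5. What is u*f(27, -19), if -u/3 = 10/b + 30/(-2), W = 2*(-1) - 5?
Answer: -273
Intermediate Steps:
W = -7 (W = -2 - 5 = -7)
f(I, n) = -7
u = 39 (u = -3*(10/5 + 30/(-2)) = -3*(10*(⅕) + 30*(-½)) = -3*(2 - 15) = -3*(-13) = 39)
u*f(27, -19) = 39*(-7) = -273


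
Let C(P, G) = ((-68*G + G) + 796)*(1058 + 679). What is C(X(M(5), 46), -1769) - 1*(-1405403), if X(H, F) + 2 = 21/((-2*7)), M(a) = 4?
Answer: 208662506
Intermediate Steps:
X(H, F) = -7/2 (X(H, F) = -2 + 21/((-2*7)) = -2 + 21/(-14) = -2 + 21*(-1/14) = -2 - 3/2 = -7/2)
C(P, G) = 1382652 - 116379*G (C(P, G) = (-67*G + 796)*1737 = (796 - 67*G)*1737 = 1382652 - 116379*G)
C(X(M(5), 46), -1769) - 1*(-1405403) = (1382652 - 116379*(-1769)) - 1*(-1405403) = (1382652 + 205874451) + 1405403 = 207257103 + 1405403 = 208662506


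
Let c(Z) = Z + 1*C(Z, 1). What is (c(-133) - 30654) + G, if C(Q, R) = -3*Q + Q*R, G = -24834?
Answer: -55355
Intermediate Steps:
c(Z) = -Z (c(Z) = Z + 1*(Z*(-3 + 1)) = Z + 1*(Z*(-2)) = Z + 1*(-2*Z) = Z - 2*Z = -Z)
(c(-133) - 30654) + G = (-1*(-133) - 30654) - 24834 = (133 - 30654) - 24834 = -30521 - 24834 = -55355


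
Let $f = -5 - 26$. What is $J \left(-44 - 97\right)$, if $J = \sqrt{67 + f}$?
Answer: $-846$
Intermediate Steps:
$f = -31$
$J = 6$ ($J = \sqrt{67 - 31} = \sqrt{36} = 6$)
$J \left(-44 - 97\right) = 6 \left(-44 - 97\right) = 6 \left(-141\right) = -846$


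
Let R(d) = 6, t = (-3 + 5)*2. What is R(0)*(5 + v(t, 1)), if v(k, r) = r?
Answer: 36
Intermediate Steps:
t = 4 (t = 2*2 = 4)
R(0)*(5 + v(t, 1)) = 6*(5 + 1) = 6*6 = 36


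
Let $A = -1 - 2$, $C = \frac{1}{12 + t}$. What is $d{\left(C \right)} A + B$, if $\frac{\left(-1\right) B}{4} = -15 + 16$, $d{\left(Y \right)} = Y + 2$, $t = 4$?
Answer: $- \frac{163}{16} \approx -10.188$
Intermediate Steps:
$C = \frac{1}{16}$ ($C = \frac{1}{12 + 4} = \frac{1}{16} \approx 0.0625$)
$d{\left(Y \right)} = 2 + Y$
$A = -3$ ($A = -1 - 2 = -3$)
$B = -4$ ($B = - 4 \left(-15 + 16\right) = \left(-4\right) 1 = -4$)
$d{\left(C \right)} A + B = \left(2 + \frac{1}{16}\right) \left(-3\right) - 4 = \frac{33}{16} \left(-3\right) - 4 = - \frac{99}{16} - 4 = - \frac{163}{16}$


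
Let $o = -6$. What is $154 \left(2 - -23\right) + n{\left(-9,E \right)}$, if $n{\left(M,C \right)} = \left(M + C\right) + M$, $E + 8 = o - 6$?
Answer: $3812$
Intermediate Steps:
$E = -20$ ($E = -8 - 12 = -20$)
$n{\left(M,C \right)} = C + 2 M$ ($n{\left(M,C \right)} = \left(C + M\right) + M = C + 2 M$)
$154 \left(2 - -23\right) + n{\left(-9,E \right)} = 154 \left(2 - -23\right) + \left(-20 + 2 \left(-9\right)\right) = 154 \left(2 + 23\right) - 38 = 154 \cdot 25 - 38 = 3850 - 38 = 3812$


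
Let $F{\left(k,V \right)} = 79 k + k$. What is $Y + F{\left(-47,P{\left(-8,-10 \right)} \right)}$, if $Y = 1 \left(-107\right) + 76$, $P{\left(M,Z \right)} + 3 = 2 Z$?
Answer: $-3791$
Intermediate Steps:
$P{\left(M,Z \right)} = -3 + 2 Z$
$F{\left(k,V \right)} = 80 k$
$Y = -31$ ($Y = -107 + 76 = -31$)
$Y + F{\left(-47,P{\left(-8,-10 \right)} \right)} = -31 + 80 \left(-47\right) = -31 - 3760 = -3791$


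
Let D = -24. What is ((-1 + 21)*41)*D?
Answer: -19680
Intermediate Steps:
((-1 + 21)*41)*D = ((-1 + 21)*41)*(-24) = (20*41)*(-24) = 820*(-24) = -19680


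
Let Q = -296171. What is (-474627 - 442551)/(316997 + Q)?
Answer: -152863/3471 ≈ -44.040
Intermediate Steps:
(-474627 - 442551)/(316997 + Q) = (-474627 - 442551)/(316997 - 296171) = -917178/20826 = -917178*1/20826 = -152863/3471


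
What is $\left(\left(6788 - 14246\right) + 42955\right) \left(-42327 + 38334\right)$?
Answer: $-141739521$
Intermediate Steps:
$\left(\left(6788 - 14246\right) + 42955\right) \left(-42327 + 38334\right) = \left(\left(6788 - 14246\right) + 42955\right) \left(-3993\right) = \left(-7458 + 42955\right) \left(-3993\right) = 35497 \left(-3993\right) = -141739521$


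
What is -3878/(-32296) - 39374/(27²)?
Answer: -634397821/11771892 ≈ -53.891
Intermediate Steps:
-3878/(-32296) - 39374/(27²) = -3878*(-1/32296) - 39374/729 = 1939/16148 - 39374*1/729 = 1939/16148 - 39374/729 = -634397821/11771892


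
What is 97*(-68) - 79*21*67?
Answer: -117749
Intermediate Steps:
97*(-68) - 79*21*67 = -6596 - 1659*67 = -6596 - 1*111153 = -6596 - 111153 = -117749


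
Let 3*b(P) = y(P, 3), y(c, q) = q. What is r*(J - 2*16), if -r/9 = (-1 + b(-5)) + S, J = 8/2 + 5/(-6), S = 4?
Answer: 1038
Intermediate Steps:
J = 19/6 (J = 8*(½) + 5*(-⅙) = 4 - ⅚ = 19/6 ≈ 3.1667)
b(P) = 1 (b(P) = (⅓)*3 = 1)
r = -36 (r = -9*((-1 + 1) + 4) = -9*(0 + 4) = -9*4 = -36)
r*(J - 2*16) = -36*(19/6 - 2*16) = -36*(19/6 - 32) = -36*(-173/6) = 1038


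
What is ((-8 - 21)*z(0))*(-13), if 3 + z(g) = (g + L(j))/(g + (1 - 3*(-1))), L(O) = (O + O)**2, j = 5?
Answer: 8294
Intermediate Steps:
L(O) = 4*O**2 (L(O) = (2*O)**2 = 4*O**2)
z(g) = -3 + (100 + g)/(4 + g) (z(g) = -3 + (g + 4*5**2)/(g + (1 - 3*(-1))) = -3 + (g + 4*25)/(g + (1 + 3)) = -3 + (g + 100)/(g + 4) = -3 + (100 + g)/(4 + g))
((-8 - 21)*z(0))*(-13) = ((-8 - 21)*(2*(44 - 1*0)/(4 + 0)))*(-13) = -58*(44 + 0)/4*(-13) = -58*44/4*(-13) = -29*22*(-13) = -638*(-13) = 8294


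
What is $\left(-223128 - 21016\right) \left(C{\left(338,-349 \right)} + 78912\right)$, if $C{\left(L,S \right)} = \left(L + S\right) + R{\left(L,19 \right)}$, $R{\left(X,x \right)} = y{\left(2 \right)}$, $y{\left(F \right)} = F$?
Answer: $-19263694032$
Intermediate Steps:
$R{\left(X,x \right)} = 2$
$C{\left(L,S \right)} = 2 + L + S$ ($C{\left(L,S \right)} = \left(L + S\right) + 2 = 2 + L + S$)
$\left(-223128 - 21016\right) \left(C{\left(338,-349 \right)} + 78912\right) = \left(-223128 - 21016\right) \left(\left(2 + 338 - 349\right) + 78912\right) = - 244144 \left(-9 + 78912\right) = \left(-244144\right) 78903 = -19263694032$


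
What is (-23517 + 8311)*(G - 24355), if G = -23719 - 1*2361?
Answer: 766914610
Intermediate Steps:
G = -26080 (G = -23719 - 2361 = -26080)
(-23517 + 8311)*(G - 24355) = (-23517 + 8311)*(-26080 - 24355) = -15206*(-50435) = 766914610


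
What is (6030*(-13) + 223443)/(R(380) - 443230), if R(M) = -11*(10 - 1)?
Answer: -145053/443329 ≈ -0.32719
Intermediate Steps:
R(M) = -99 (R(M) = -11*9 = -99)
(6030*(-13) + 223443)/(R(380) - 443230) = (6030*(-13) + 223443)/(-99 - 443230) = (-78390 + 223443)/(-443329) = 145053*(-1/443329) = -145053/443329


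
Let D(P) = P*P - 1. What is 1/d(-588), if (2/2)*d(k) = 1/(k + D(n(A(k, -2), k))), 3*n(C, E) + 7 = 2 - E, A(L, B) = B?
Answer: 334588/9 ≈ 37176.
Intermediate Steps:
n(C, E) = -5/3 - E/3 (n(C, E) = -7/3 + (2 - E)/3 = -7/3 + (⅔ - E/3) = -5/3 - E/3)
D(P) = -1 + P² (D(P) = P² - 1 = -1 + P²)
d(k) = 1/(-1 + k + (-5/3 - k/3)²) (d(k) = 1/(k + (-1 + (-5/3 - k/3)²)) = 1/(-1 + k + (-5/3 - k/3)²))
1/d(-588) = 1/(9/(16 + (-588)² + 19*(-588))) = 1/(9/(16 + 345744 - 11172)) = 1/(9/334588) = 334588/9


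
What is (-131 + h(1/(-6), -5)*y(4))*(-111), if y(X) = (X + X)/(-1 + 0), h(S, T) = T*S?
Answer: 15281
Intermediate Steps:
h(S, T) = S*T
y(X) = -2*X (y(X) = (2*X)/(-1) = (2*X)*(-1) = -2*X)
(-131 + h(1/(-6), -5)*y(4))*(-111) = (-131 + (-5/(-6))*(-2*4))*(-111) = (-131 - 1/6*(-5)*(-8))*(-111) = (-131 + (5/6)*(-8))*(-111) = (-131 - 20/3)*(-111) = -413/3*(-111) = 15281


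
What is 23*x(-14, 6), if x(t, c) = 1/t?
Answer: -23/14 ≈ -1.6429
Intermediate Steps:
23*x(-14, 6) = 23/(-14) = 23*(-1/14) = -23/14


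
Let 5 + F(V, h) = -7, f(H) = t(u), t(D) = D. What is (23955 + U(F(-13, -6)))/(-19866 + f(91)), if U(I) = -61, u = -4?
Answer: -11947/9935 ≈ -1.2025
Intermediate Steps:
f(H) = -4
F(V, h) = -12 (F(V, h) = -5 - 7 = -12)
(23955 + U(F(-13, -6)))/(-19866 + f(91)) = (23955 - 61)/(-19866 - 4) = 23894/(-19870) = 23894*(-1/19870) = -11947/9935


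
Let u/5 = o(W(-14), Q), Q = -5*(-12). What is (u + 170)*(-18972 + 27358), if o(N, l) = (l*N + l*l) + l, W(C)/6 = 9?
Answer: 290742620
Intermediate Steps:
W(C) = 54 (W(C) = 6*9 = 54)
Q = 60
o(N, l) = l + l² + N*l (o(N, l) = (N*l + l²) + l = (l² + N*l) + l = l + l² + N*l)
u = 34500 (u = 5*(60*(1 + 54 + 60)) = 5*(60*115) = 5*6900 = 34500)
(u + 170)*(-18972 + 27358) = (34500 + 170)*(-18972 + 27358) = 34670*8386 = 290742620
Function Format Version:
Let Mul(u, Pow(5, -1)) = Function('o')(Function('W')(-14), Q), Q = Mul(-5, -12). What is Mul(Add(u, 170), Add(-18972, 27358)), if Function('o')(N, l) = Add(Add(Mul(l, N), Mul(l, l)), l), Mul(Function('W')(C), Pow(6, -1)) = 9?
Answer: 290742620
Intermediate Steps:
Function('W')(C) = 54 (Function('W')(C) = Mul(6, 9) = 54)
Q = 60
Function('o')(N, l) = Add(l, Pow(l, 2), Mul(N, l)) (Function('o')(N, l) = Add(Add(Mul(N, l), Pow(l, 2)), l) = Add(Add(Pow(l, 2), Mul(N, l)), l) = Add(l, Pow(l, 2), Mul(N, l)))
u = 34500 (u = Mul(5, Mul(60, Add(1, 54, 60))) = Mul(5, Mul(60, 115)) = Mul(5, 6900) = 34500)
Mul(Add(u, 170), Add(-18972, 27358)) = Mul(Add(34500, 170), Add(-18972, 27358)) = Mul(34670, 8386) = 290742620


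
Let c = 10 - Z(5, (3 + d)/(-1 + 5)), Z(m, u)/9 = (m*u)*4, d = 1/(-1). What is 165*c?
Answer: -13200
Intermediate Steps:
d = -1 (d = 1*(-1) = -1)
Z(m, u) = 36*m*u (Z(m, u) = 9*((m*u)*4) = 9*(4*m*u) = 36*m*u)
c = -80 (c = 10 - 36*5*(3 - 1)/(-1 + 5) = 10 - 36*5*2/4 = 10 - 36*5*2*(¼) = 10 - 36*5/2 = 10 - 1*90 = 10 - 90 = -80)
165*c = 165*(-80) = -13200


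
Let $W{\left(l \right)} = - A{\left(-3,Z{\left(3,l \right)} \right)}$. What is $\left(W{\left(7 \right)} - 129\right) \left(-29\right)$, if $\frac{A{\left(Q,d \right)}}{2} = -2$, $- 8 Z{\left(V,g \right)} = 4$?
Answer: $3625$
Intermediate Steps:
$Z{\left(V,g \right)} = - \frac{1}{2}$ ($Z{\left(V,g \right)} = \left(- \frac{1}{8}\right) 4 = - \frac{1}{2}$)
$A{\left(Q,d \right)} = -4$ ($A{\left(Q,d \right)} = 2 \left(-2\right) = -4$)
$W{\left(l \right)} = 4$ ($W{\left(l \right)} = \left(-1\right) \left(-4\right) = 4$)
$\left(W{\left(7 \right)} - 129\right) \left(-29\right) = \left(4 - 129\right) \left(-29\right) = \left(-125\right) \left(-29\right) = 3625$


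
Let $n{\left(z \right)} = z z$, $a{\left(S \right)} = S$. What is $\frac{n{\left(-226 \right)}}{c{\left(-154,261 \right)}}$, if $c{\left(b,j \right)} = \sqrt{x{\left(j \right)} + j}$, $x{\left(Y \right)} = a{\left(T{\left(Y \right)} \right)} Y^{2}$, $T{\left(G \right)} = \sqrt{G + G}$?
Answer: $\frac{51076 \sqrt{29}}{87 \sqrt{1 + 783 \sqrt{58}}} \approx 40.938$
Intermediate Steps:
$T{\left(G \right)} = \sqrt{2} \sqrt{G}$ ($T{\left(G \right)} = \sqrt{2 G} = \sqrt{2} \sqrt{G}$)
$n{\left(z \right)} = z^{2}$
$x{\left(Y \right)} = \sqrt{2} Y^{\frac{5}{2}}$ ($x{\left(Y \right)} = \sqrt{2} \sqrt{Y} Y^{2} = \sqrt{2} Y^{\frac{5}{2}}$)
$c{\left(b,j \right)} = \sqrt{j + \sqrt{2} j^{\frac{5}{2}}}$ ($c{\left(b,j \right)} = \sqrt{\sqrt{2} j^{\frac{5}{2}} + j} = \sqrt{j + \sqrt{2} j^{\frac{5}{2}}}$)
$\frac{n{\left(-226 \right)}}{c{\left(-154,261 \right)}} = \frac{\left(-226\right)^{2}}{\sqrt{261 + \sqrt{2} \cdot 261^{\frac{5}{2}}}} = \frac{51076}{\sqrt{261 + \sqrt{2} \cdot 204363 \sqrt{29}}} = \frac{51076}{\sqrt{261 + 204363 \sqrt{58}}}$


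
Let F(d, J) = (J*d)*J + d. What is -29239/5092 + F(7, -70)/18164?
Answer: -1172388/304247 ≈ -3.8534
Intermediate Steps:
F(d, J) = d + d*J² (F(d, J) = d*J² + d = d + d*J²)
-29239/5092 + F(7, -70)/18164 = -29239/5092 + (7*(1 + (-70)²))/18164 = -29239*1/5092 + (7*(1 + 4900))*(1/18164) = -29239/5092 + (7*4901)*(1/18164) = -29239/5092 + 34307*(1/18164) = -29239/5092 + 34307/18164 = -1172388/304247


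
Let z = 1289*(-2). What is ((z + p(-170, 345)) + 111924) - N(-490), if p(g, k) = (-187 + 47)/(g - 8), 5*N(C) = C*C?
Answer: 5458084/89 ≈ 61327.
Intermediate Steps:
N(C) = C²/5 (N(C) = (C*C)/5 = C²/5)
z = -2578
p(g, k) = -140/(-8 + g)
((z + p(-170, 345)) + 111924) - N(-490) = ((-2578 - 140/(-8 - 170)) + 111924) - (-490)²/5 = ((-2578 - 140/(-178)) + 111924) - 240100/5 = ((-2578 - 140*(-1/178)) + 111924) - 1*48020 = ((-2578 + 70/89) + 111924) - 48020 = (-229372/89 + 111924) - 48020 = 9731864/89 - 48020 = 5458084/89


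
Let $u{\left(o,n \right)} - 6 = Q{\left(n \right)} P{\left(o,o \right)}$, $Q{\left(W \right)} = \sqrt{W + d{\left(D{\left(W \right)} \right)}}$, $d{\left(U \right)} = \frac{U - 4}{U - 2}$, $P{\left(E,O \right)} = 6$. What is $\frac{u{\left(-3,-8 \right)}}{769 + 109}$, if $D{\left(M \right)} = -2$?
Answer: $\frac{3}{439} + \frac{3 i \sqrt{26}}{878} \approx 0.0068337 + 0.017423 i$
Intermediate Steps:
$d{\left(U \right)} = \frac{-4 + U}{-2 + U}$
$Q{\left(W \right)} = \sqrt{\frac{3}{2} + W}$ ($Q{\left(W \right)} = \sqrt{W + \frac{-4 - 2}{-2 - 2}} = \sqrt{W + \frac{1}{-4} \left(-6\right)} = \sqrt{W - - \frac{3}{2}} = \sqrt{W + \frac{3}{2}} = \sqrt{\frac{3}{2} + W}$)
$u{\left(o,n \right)} = 6 + 3 \sqrt{6 + 4 n}$ ($u{\left(o,n \right)} = 6 + \frac{\sqrt{6 + 4 n}}{2} \cdot 6 = 6 + 3 \sqrt{6 + 4 n}$)
$\frac{u{\left(-3,-8 \right)}}{769 + 109} = \frac{6 + 3 \sqrt{6 + 4 \left(-8\right)}}{769 + 109} = \frac{6 + 3 \sqrt{6 - 32}}{878} = \frac{6 + 3 \sqrt{-26}}{878} = \frac{6 + 3 i \sqrt{26}}{878} = \frac{3}{439} + \frac{3 i \sqrt{26}}{878}$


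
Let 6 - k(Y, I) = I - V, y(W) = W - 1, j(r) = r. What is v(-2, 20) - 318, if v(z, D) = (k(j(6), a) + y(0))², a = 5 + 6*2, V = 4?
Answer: -254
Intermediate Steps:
y(W) = -1 + W
a = 17 (a = 5 + 12 = 17)
k(Y, I) = 10 - I (k(Y, I) = 6 - (I - 1*4) = 6 - (I - 4) = 6 - (-4 + I) = 6 + (4 - I) = 10 - I)
v(z, D) = 64 (v(z, D) = ((10 - 1*17) + (-1 + 0))² = ((10 - 17) - 1)² = (-7 - 1)² = (-8)² = 64)
v(-2, 20) - 318 = 64 - 318 = -254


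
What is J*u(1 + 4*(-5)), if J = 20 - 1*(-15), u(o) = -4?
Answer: -140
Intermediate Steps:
J = 35 (J = 20 + 15 = 35)
J*u(1 + 4*(-5)) = 35*(-4) = -140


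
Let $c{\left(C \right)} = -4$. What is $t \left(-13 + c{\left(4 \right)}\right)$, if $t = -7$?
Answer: $119$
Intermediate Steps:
$t \left(-13 + c{\left(4 \right)}\right) = - 7 \left(-13 - 4\right) = \left(-7\right) \left(-17\right) = 119$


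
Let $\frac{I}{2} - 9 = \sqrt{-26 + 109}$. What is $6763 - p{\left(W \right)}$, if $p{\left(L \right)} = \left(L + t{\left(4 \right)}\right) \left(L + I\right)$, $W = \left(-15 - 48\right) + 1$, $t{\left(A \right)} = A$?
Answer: $4211 + 116 \sqrt{83} \approx 5267.8$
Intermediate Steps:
$I = 18 + 2 \sqrt{83}$ ($I = 18 + 2 \sqrt{-26 + 109} = 18 + 2 \sqrt{83} \approx 36.221$)
$W = -62$ ($W = -63 + 1 = -62$)
$p{\left(L \right)} = \left(4 + L\right) \left(18 + L + 2 \sqrt{83}\right)$ ($p{\left(L \right)} = \left(L + 4\right) \left(L + \left(18 + 2 \sqrt{83}\right)\right) = \left(4 + L\right) \left(18 + L + 2 \sqrt{83}\right)$)
$6763 - p{\left(W \right)} = 6763 - \left(72 + \left(-62\right)^{2} + 8 \sqrt{83} + 22 \left(-62\right) + 2 \left(-62\right) \sqrt{83}\right) = 6763 - \left(72 + 3844 + 8 \sqrt{83} - 1364 - 124 \sqrt{83}\right) = 6763 - \left(2552 - 116 \sqrt{83}\right) = 4211 + 116 \sqrt{83}$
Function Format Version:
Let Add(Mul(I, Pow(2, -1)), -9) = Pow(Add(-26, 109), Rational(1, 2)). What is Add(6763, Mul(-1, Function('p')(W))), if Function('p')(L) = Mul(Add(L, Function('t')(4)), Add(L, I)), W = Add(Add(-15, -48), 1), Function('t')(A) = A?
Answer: Add(4211, Mul(116, Pow(83, Rational(1, 2)))) ≈ 5267.8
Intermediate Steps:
I = Add(18, Mul(2, Pow(83, Rational(1, 2)))) (I = Add(18, Mul(2, Pow(Add(-26, 109), Rational(1, 2)))) = Add(18, Mul(2, Pow(83, Rational(1, 2)))) ≈ 36.221)
W = -62 (W = Add(-63, 1) = -62)
Function('p')(L) = Mul(Add(4, L), Add(18, L, Mul(2, Pow(83, Rational(1, 2))))) (Function('p')(L) = Mul(Add(L, 4), Add(L, Add(18, Mul(2, Pow(83, Rational(1, 2)))))) = Mul(Add(4, L), Add(18, L, Mul(2, Pow(83, Rational(1, 2))))))
Add(6763, Mul(-1, Function('p')(W))) = Add(6763, Mul(-1, Add(72, Pow(-62, 2), Mul(8, Pow(83, Rational(1, 2))), Mul(22, -62), Mul(2, -62, Pow(83, Rational(1, 2)))))) = Add(6763, Mul(-1, Add(72, 3844, Mul(8, Pow(83, Rational(1, 2))), -1364, Mul(-124, Pow(83, Rational(1, 2)))))) = Add(6763, Mul(-1, Add(2552, Mul(-116, Pow(83, Rational(1, 2)))))) = Add(6763, Add(-2552, Mul(116, Pow(83, Rational(1, 2))))) = Add(4211, Mul(116, Pow(83, Rational(1, 2))))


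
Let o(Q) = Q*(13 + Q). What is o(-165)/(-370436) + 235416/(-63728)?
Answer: -252286533/67065754 ≈ -3.7618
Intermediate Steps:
o(-165)/(-370436) + 235416/(-63728) = -165*(13 - 165)/(-370436) + 235416/(-63728) = -165*(-152)*(-1/370436) + 235416*(-1/63728) = 25080*(-1/370436) - 29427/7966 = -570/8419 - 29427/7966 = -252286533/67065754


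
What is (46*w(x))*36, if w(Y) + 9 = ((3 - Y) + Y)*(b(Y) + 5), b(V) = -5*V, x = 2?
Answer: -39744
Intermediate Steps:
w(Y) = 6 - 15*Y (w(Y) = -9 + ((3 - Y) + Y)*(-5*Y + 5) = -9 + 3*(5 - 5*Y) = -9 + (15 - 15*Y) = 6 - 15*Y)
(46*w(x))*36 = (46*(6 - 15*2))*36 = (46*(6 - 30))*36 = (46*(-24))*36 = -1104*36 = -39744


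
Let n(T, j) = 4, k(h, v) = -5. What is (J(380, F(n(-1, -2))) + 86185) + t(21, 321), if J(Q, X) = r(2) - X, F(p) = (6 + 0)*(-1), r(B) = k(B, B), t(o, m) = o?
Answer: 86207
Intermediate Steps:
r(B) = -5
F(p) = -6 (F(p) = 6*(-1) = -6)
J(Q, X) = -5 - X
(J(380, F(n(-1, -2))) + 86185) + t(21, 321) = ((-5 - 1*(-6)) + 86185) + 21 = ((-5 + 6) + 86185) + 21 = (1 + 86185) + 21 = 86186 + 21 = 86207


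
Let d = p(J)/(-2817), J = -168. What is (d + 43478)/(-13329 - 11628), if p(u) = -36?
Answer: -4536206/2603847 ≈ -1.7421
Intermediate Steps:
d = 4/313 (d = -36/(-2817) = -36*(-1/2817) = 4/313 ≈ 0.012780)
(d + 43478)/(-13329 - 11628) = (4/313 + 43478)/(-13329 - 11628) = (13608618/313)/(-24957) = (13608618/313)*(-1/24957) = -4536206/2603847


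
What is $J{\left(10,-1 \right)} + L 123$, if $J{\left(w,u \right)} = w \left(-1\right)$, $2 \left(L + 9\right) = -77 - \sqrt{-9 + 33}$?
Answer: $- \frac{11705}{2} - 123 \sqrt{6} \approx -6153.8$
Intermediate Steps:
$L = - \frac{95}{2} - \sqrt{6}$ ($L = -9 + \frac{-77 - \sqrt{-9 + 33}}{2} = -9 + \frac{-77 - \sqrt{24}}{2} = -9 + \frac{-77 - 2 \sqrt{6}}{2} = -9 - \left(\frac{77}{2} + \sqrt{6}\right) = - \frac{95}{2} - \sqrt{6} \approx -49.949$)
$J{\left(w,u \right)} = - w$
$J{\left(10,-1 \right)} + L 123 = \left(-1\right) 10 + \left(- \frac{95}{2} - \sqrt{6}\right) 123 = -10 - \left(\frac{11685}{2} + 123 \sqrt{6}\right) = - \frac{11705}{2} - 123 \sqrt{6}$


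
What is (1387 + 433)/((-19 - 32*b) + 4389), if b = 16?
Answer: 910/1929 ≈ 0.47175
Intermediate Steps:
(1387 + 433)/((-19 - 32*b) + 4389) = (1387 + 433)/((-19 - 32*16) + 4389) = 1820/((-19 - 512) + 4389) = 1820/(-531 + 4389) = 1820/3858 = 1820*(1/3858) = 910/1929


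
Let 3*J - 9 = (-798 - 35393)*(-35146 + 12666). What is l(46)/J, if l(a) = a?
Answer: 138/813573689 ≈ 1.6962e-7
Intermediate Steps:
J = 813573689/3 (J = 3 + ((-798 - 35393)*(-35146 + 12666))/3 = 3 + (-36191*(-22480))/3 = 3 + (⅓)*813573680 = 3 + 813573680/3 = 813573689/3 ≈ 2.7119e+8)
l(46)/J = 46/(813573689/3) = 46*(3/813573689) = 138/813573689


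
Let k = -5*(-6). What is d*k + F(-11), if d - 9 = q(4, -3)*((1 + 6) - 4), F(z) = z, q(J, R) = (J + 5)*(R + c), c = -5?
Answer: -6221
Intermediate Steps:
q(J, R) = (-5 + R)*(5 + J) (q(J, R) = (J + 5)*(R - 5) = (5 + J)*(-5 + R) = (-5 + R)*(5 + J))
d = -207 (d = 9 + (-25 - 5*4 + 5*(-3) + 4*(-3))*((1 + 6) - 4) = 9 + (-25 - 20 - 15 - 12)*(7 - 4) = 9 - 72*3 = 9 - 216 = -207)
k = 30
d*k + F(-11) = -207*30 - 11 = -6210 - 11 = -6221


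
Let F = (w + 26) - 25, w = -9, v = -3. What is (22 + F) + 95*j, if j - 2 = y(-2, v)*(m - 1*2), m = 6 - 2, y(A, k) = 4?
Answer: 964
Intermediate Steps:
F = -8 (F = (-9 + 26) - 25 = 17 - 25 = -8)
m = 4
j = 10 (j = 2 + 4*(4 - 1*2) = 2 + 4*(4 - 2) = 2 + 4*2 = 2 + 8 = 10)
(22 + F) + 95*j = (22 - 8) + 95*10 = 14 + 950 = 964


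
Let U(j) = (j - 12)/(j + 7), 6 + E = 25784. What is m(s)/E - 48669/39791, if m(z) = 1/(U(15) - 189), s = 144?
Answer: -2606410086556/2130959056845 ≈ -1.2231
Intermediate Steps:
E = 25778 (E = -6 + 25784 = 25778)
U(j) = (-12 + j)/(7 + j)
m(z) = -22/4155 (m(z) = 1/((-12 + 15)/(7 + 15) - 189) = 1/(3/22 - 189) = 1/(-4155/22) = -22/4155)
m(s)/E - 48669/39791 = -22/4155/25778 - 48669/39791 = -22/4155*1/25778 - 48669*1/39791 = -11/53553795 - 48669/39791 = -2606410086556/2130959056845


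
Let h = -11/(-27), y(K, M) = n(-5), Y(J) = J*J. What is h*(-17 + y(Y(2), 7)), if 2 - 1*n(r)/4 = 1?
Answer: -143/27 ≈ -5.2963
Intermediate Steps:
n(r) = 4 (n(r) = 8 - 4*1 = 8 - 4 = 4)
Y(J) = J²
y(K, M) = 4
h = 11/27 (h = -11*(-1/27) = 11/27 ≈ 0.40741)
h*(-17 + y(Y(2), 7)) = 11*(-17 + 4)/27 = (11/27)*(-13) = -143/27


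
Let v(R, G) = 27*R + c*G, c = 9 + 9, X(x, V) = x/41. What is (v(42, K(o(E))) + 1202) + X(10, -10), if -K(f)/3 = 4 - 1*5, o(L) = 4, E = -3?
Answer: 98000/41 ≈ 2390.2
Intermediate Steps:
X(x, V) = x/41 (X(x, V) = x*(1/41) = x/41)
c = 18
K(f) = 3 (K(f) = -3*(4 - 1*5) = -3*(4 - 5) = -3*(-1) = 3)
v(R, G) = 18*G + 27*R (v(R, G) = 27*R + 18*G = 18*G + 27*R)
(v(42, K(o(E))) + 1202) + X(10, -10) = ((18*3 + 27*42) + 1202) + (1/41)*10 = ((54 + 1134) + 1202) + 10/41 = (1188 + 1202) + 10/41 = 2390 + 10/41 = 98000/41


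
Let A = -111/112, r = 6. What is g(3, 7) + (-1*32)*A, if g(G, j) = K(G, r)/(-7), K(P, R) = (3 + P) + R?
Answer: 30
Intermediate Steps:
K(P, R) = 3 + P + R
A = -111/112 (A = -111*1/112 = -111/112 ≈ -0.99107)
g(G, j) = -9/7 - G/7 (g(G, j) = (3 + G + 6)/(-7) = (9 + G)*(-1/7) = -9/7 - G/7)
g(3, 7) + (-1*32)*A = (-9/7 - 1/7*3) - 1*32*(-111/112) = (-9/7 - 3/7) - 32*(-111/112) = -12/7 + 222/7 = 30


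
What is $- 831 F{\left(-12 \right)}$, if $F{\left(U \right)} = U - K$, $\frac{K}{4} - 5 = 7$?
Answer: $49860$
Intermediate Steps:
$K = 48$ ($K = 20 + 4 \cdot 7 = 20 + 28 = 48$)
$F{\left(U \right)} = -48 + U$ ($F{\left(U \right)} = U - 48 = -48 + U$)
$- 831 F{\left(-12 \right)} = - 831 \left(-48 - 12\right) = \left(-831\right) \left(-60\right) = 49860$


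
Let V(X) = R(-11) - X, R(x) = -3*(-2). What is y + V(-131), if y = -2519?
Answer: -2382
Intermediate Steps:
R(x) = 6
V(X) = 6 - X
y + V(-131) = -2519 + (6 - 1*(-131)) = -2519 + (6 + 131) = -2519 + 137 = -2382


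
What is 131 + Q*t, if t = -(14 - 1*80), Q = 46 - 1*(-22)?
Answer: 4619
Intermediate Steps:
Q = 68 (Q = 46 + 22 = 68)
t = 66 (t = -(14 - 80) = -1*(-66) = 66)
131 + Q*t = 131 + 68*66 = 131 + 4488 = 4619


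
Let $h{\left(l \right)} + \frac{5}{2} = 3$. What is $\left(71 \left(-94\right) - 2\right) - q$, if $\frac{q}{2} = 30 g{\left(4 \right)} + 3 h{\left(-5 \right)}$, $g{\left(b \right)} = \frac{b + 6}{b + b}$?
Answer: $-6754$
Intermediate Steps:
$h{\left(l \right)} = \frac{1}{2}$ ($h{\left(l \right)} = - \frac{5}{2} + 3 = \frac{1}{2}$)
$g{\left(b \right)} = \frac{6 + b}{2 b}$
$q = 78$ ($q = 2 \left(30 \frac{6 + 4}{2 \cdot 4} + 3 \cdot \frac{1}{2}\right) = 2 \left(30 \cdot \frac{1}{2} \cdot \frac{1}{4} \cdot 10 + \frac{3}{2}\right) = 2 \left(30 \cdot \frac{5}{4} + \frac{3}{2}\right) = 2 \left(\frac{75}{2} + \frac{3}{2}\right) = 2 \cdot 39 = 78$)
$\left(71 \left(-94\right) - 2\right) - q = \left(71 \left(-94\right) - 2\right) - 78 = \left(-6674 - 2\right) - 78 = -6676 - 78 = -6754$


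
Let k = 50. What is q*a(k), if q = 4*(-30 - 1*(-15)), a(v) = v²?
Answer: -150000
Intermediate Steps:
q = -60 (q = 4*(-30 + 15) = 4*(-15) = -60)
q*a(k) = -60*50² = -60*2500 = -150000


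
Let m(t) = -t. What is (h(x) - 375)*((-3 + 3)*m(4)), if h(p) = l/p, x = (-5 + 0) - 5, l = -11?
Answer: 0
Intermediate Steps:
x = -10 (x = -5 - 5 = -10)
h(p) = -11/p
(h(x) - 375)*((-3 + 3)*m(4)) = (-11/(-10) - 375)*((-3 + 3)*(-1*4)) = (-11*(-⅒) - 375)*(0*(-4)) = (11/10 - 375)*0 = -3739/10*0 = 0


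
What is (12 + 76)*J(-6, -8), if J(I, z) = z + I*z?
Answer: 3520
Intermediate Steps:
(12 + 76)*J(-6, -8) = (12 + 76)*(-8*(1 - 6)) = 88*(-8*(-5)) = 88*40 = 3520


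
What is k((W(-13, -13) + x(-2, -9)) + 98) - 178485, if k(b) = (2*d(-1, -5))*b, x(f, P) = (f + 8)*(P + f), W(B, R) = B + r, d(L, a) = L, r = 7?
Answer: -178537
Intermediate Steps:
W(B, R) = 7 + B (W(B, R) = B + 7 = 7 + B)
x(f, P) = (8 + f)*(P + f)
k(b) = -2*b (k(b) = (2*(-1))*b = -2*b)
k((W(-13, -13) + x(-2, -9)) + 98) - 178485 = -2*(((7 - 13) + ((-2)² + 8*(-9) + 8*(-2) - 9*(-2))) + 98) - 178485 = -2*((-6 + (4 - 72 - 16 + 18)) + 98) - 178485 = -2*((-6 - 66) + 98) - 178485 = -2*(-72 + 98) - 178485 = -2*26 - 178485 = -52 - 178485 = -178537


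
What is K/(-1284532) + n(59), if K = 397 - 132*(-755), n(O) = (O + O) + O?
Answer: 227262107/1284532 ≈ 176.92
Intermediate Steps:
n(O) = 3*O (n(O) = 2*O + O = 3*O)
K = 100057 (K = 397 + 99660 = 100057)
K/(-1284532) + n(59) = 100057/(-1284532) + 3*59 = 100057*(-1/1284532) + 177 = -100057/1284532 + 177 = 227262107/1284532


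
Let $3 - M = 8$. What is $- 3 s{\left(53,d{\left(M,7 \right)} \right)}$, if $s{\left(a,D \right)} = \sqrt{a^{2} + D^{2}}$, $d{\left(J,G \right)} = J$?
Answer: $- 3 \sqrt{2834} \approx -159.71$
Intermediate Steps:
$M = -5$ ($M = 3 - 8 = -5$)
$s{\left(a,D \right)} = \sqrt{D^{2} + a^{2}}$
$- 3 s{\left(53,d{\left(M,7 \right)} \right)} = - 3 \sqrt{\left(-5\right)^{2} + 53^{2}} = - 3 \sqrt{25 + 2809} = - 3 \sqrt{2834}$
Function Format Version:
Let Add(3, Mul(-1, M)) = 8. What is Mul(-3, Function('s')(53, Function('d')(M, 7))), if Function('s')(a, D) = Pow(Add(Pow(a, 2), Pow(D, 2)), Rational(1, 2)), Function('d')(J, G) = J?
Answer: Mul(-3, Pow(2834, Rational(1, 2))) ≈ -159.71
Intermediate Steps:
M = -5 (M = Add(3, Mul(-1, 8)) = Add(3, -8) = -5)
Function('s')(a, D) = Pow(Add(Pow(D, 2), Pow(a, 2)), Rational(1, 2))
Mul(-3, Function('s')(53, Function('d')(M, 7))) = Mul(-3, Pow(Add(Pow(-5, 2), Pow(53, 2)), Rational(1, 2))) = Mul(-3, Pow(Add(25, 2809), Rational(1, 2))) = Mul(-3, Pow(2834, Rational(1, 2)))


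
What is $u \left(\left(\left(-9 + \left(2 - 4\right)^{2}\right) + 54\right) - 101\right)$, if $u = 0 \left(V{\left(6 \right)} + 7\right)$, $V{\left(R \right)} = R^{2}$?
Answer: $0$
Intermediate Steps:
$u = 0$ ($u = 0 \left(6^{2} + 7\right) = 0 \left(36 + 7\right) = 0 \cdot 43 = 0$)
$u \left(\left(\left(-9 + \left(2 - 4\right)^{2}\right) + 54\right) - 101\right) = 0 \left(\left(\left(-9 + \left(2 - 4\right)^{2}\right) + 54\right) - 101\right) = 0 \left(\left(\left(-9 + \left(-2\right)^{2}\right) + 54\right) - 101\right) = 0 \left(\left(\left(-9 + 4\right) + 54\right) - 101\right) = 0 \left(\left(-5 + 54\right) - 101\right) = 0 \left(49 - 101\right) = 0 \left(-52\right) = 0$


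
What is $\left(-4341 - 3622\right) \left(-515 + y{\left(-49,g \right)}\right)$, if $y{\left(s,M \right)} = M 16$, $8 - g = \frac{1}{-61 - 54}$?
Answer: $\frac{354265907}{115} \approx 3.0806 \cdot 10^{6}$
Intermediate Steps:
$g = \frac{921}{115}$ ($g = 8 - \frac{1}{-61 - 54} = 8 - \frac{1}{-115} = 8 - - \frac{1}{115} = 8 + \frac{1}{115} = \frac{921}{115} \approx 8.0087$)
$y{\left(s,M \right)} = 16 M$
$\left(-4341 - 3622\right) \left(-515 + y{\left(-49,g \right)}\right) = \left(-4341 - 3622\right) \left(-515 + 16 \cdot \frac{921}{115}\right) = - 7963 \left(-515 + \frac{14736}{115}\right) = \left(-7963\right) \left(- \frac{44489}{115}\right) = \frac{354265907}{115}$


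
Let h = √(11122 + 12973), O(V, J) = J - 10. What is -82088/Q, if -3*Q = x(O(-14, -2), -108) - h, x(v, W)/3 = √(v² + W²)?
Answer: -246264/(√24095 - 36*√82) ≈ 1442.1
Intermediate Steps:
O(V, J) = -10 + J
h = √24095 ≈ 155.23
x(v, W) = 3*√(W² + v²) (x(v, W) = 3*√(v² + W²) = 3*√(W² + v²))
Q = -12*√82 + √24095/3 (Q = -(3*√((-108)² + (-10 - 2)²) - √24095)/3 = -(3*√(11664 + (-12)²) - √24095)/3 = -(3*√(11664 + 144) - √24095)/3 = -(3*√11808 - √24095)/3 = -(3*(12*√82) - √24095)/3 = -(36*√82 - √24095)/3 = -(-√24095 + 36*√82)/3 = -12*√82 + √24095/3 ≈ -56.923)
-82088/Q = -82088/(-12*√82 + √24095/3)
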